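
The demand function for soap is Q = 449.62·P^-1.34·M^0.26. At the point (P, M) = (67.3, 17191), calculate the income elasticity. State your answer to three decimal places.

For a multiplicative demand Q = A·P^α·M^β, the income elasticity is β everywhere.
Here β = 0.26, so η = 0.260.

0.260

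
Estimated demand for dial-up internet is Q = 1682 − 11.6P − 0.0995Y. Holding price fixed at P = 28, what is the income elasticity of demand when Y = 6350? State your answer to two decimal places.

-0.87

At P = 28, Y = 6350: Q = 725.375.
Holding P constant, ∂Q/∂Y = −0.0995.
η_Y = (∂Q/∂Y)·(Y/Q) = -0.0995 × (6350/725.375) = -0.87.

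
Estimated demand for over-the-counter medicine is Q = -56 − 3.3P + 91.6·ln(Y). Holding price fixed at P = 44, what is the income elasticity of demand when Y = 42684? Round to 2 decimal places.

0.12

At P = 44, Y = 42684: Q = 775.401.
Holding P constant, ∂Q/∂Y = 91.6/Y = 0.002146.
η_Y = (∂Q/∂Y)·(Y/Q) = 0.002146 × (42684/775.401) = 0.12.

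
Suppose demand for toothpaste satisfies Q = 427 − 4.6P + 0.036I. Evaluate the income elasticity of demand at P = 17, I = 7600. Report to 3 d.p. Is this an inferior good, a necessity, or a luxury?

At P = 17, I = 7600: Q = 622.400.
Holding P constant, ∂Q/∂I = 0.036.
η_I = (∂Q/∂I)·(I/Q) = 0.036 × (7600/622.400) = 0.440.
Since 0 < η < 1, this is a necessity.

0.440 (necessity)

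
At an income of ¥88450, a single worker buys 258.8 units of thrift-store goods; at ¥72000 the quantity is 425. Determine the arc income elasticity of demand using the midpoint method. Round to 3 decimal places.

-2.371

ΔQ = 425 − 258.8 = 166.2; midpoint Q̄ = (258.8 + 425)/2 = 341.9.
ΔI = 72000 − 88450 = -16450; midpoint Ī = (88450 + 72000)/2 = 80225.
η = (ΔQ/Q̄) ÷ (ΔI/Ī) = (166.2/341.9) ÷ (-16450/80225) = -2.371.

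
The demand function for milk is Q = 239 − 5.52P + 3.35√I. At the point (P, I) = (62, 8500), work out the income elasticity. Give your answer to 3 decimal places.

At P = 62, I = 8500: Q = 205.615.
Holding P constant, ∂Q/∂I = 3.35/(2√I) = 0.0181679.
η_I = (∂Q/∂I)·(I/Q) = 0.0181679 × (8500/205.615) = 0.751.

0.751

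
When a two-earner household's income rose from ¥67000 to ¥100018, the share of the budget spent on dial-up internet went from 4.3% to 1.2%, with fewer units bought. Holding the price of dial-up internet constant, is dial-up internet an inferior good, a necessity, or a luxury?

inferior good

Quantity demanded falls as income rises, so η < 0.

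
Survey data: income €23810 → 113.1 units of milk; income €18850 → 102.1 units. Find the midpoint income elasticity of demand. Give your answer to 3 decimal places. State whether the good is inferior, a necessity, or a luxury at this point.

ΔQ = 102.1 − 113.1 = -11; midpoint Q̄ = (113.1 + 102.1)/2 = 107.6.
ΔI = 18850 − 23810 = -4960; midpoint Ī = (23810 + 18850)/2 = 21330.
η = (ΔQ/Q̄) ÷ (ΔI/Ī) = (-11/107.6) ÷ (-4960/21330) = 0.440.
0 < η < 1 ⇒ necessity.

0.440 (necessity)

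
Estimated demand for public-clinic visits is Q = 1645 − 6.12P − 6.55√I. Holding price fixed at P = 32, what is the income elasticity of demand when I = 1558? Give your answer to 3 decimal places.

At P = 32, I = 1558: Q = 1190.622.
Holding P constant, ∂Q/∂I = -6.55/(2√I) = -0.0829712.
η_I = (∂Q/∂I)·(I/Q) = -0.0829712 × (1558/1190.622) = -0.109.

-0.109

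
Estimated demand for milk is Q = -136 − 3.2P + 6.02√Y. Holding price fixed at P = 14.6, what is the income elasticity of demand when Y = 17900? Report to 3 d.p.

At P = 14.6, Y = 17900: Q = 622.701.
Holding P constant, ∂Q/∂Y = 6.02/(2√Y) = 0.0224978.
η_Y = (∂Q/∂Y)·(Y/Q) = 0.0224978 × (17900/622.701) = 0.647.

0.647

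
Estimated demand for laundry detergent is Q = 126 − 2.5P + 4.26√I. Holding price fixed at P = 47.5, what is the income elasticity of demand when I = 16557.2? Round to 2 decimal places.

0.49

At P = 47.5, I = 16557.2: Q = 555.405.
Holding P constant, ∂Q/∂I = 4.26/(2√I) = 0.0165534.
η_I = (∂Q/∂I)·(I/Q) = 0.0165534 × (16557.2/555.405) = 0.49.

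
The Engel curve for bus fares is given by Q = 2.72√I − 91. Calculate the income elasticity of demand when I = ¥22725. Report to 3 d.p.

0.643

At I = 22725: Q = 319.035.
dQ/dI = 2.72/(2√I) = 0.00902167 at this income.
η = (dQ/dI)·(I/Q) = 0.00902167 × (22725/319.035) = 0.643.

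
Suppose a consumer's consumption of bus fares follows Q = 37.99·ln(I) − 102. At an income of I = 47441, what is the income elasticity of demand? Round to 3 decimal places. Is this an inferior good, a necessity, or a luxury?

0.124 (necessity)

At I = 47441: Q = 307.048.
dQ/dI = 37.99/I = 0.000800784 at this income.
η = (dQ/dI)·(I/Q) = 0.000800784 × (47441/307.048) = 0.124.
Since 0 < η < 1, the good is a necessity.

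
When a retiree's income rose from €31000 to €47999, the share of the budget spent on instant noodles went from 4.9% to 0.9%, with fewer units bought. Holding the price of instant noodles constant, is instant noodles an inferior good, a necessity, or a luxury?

inferior good

Quantity demanded falls as income rises, so η < 0.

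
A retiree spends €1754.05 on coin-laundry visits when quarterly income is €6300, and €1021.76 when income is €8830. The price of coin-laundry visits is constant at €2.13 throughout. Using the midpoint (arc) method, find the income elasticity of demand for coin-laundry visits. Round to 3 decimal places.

-1.578

With a constant price, Q₁ = 1754.05/2.13 = 823.498 and Q₂ = 1021.76/2.13 = 479.700 (equivalently, work directly with expenditure since P cancels).
Midpoint %ΔQ = (1021.76 − 1754.05)/1387.91 = -0.52762; midpoint %ΔI = (8830 − 6300)/7565 = 0.33443.
η = -0.52762 / 0.33443 = -1.578.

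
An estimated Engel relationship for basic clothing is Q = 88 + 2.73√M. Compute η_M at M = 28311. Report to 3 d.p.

At M = 28311: Q = 547.346.
dQ/dM = 2.73/(2√M) = 0.00811251 at this income.
η = (dQ/dM)·(M/Q) = 0.00811251 × (28311/547.346) = 0.420.

0.420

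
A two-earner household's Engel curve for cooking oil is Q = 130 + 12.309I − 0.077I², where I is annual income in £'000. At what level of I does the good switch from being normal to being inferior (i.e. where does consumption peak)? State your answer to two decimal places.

79.93

dQ/dI = 12.309 − 0.154I.
The good is inferior where dQ/dI < 0. Setting dQ/dI = 0 gives I = 12.309 / 0.154 = 79.93.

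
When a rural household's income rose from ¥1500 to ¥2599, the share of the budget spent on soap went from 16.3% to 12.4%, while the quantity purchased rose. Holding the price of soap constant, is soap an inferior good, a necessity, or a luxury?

necessity

Quantity rises but the budget share falls as income rises, so 0 < η < 1.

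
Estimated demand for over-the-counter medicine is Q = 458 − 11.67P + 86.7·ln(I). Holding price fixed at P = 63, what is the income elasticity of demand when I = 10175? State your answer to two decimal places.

0.17

At P = 63, I = 10175: Q = 522.831.
Holding P constant, ∂Q/∂I = 86.7/I = 0.00852088.
η_I = (∂Q/∂I)·(I/Q) = 0.00852088 × (10175/522.831) = 0.17.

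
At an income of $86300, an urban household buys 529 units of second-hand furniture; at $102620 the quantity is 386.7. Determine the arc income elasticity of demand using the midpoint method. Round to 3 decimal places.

ΔQ = 386.7 − 529 = -142.3; midpoint Q̄ = (529 + 386.7)/2 = 457.85.
ΔI = 102620 − 86300 = 16320; midpoint Ī = (86300 + 102620)/2 = 94460.
η = (ΔQ/Q̄) ÷ (ΔI/Ī) = (-142.3/457.85) ÷ (16320/94460) = -1.799.

-1.799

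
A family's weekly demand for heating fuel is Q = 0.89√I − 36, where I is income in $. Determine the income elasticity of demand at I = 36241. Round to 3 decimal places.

0.635

At I = 36241: Q = 133.430.
dQ/dI = 0.89/(2√I) = 0.00233754 at this income.
η = (dQ/dI)·(I/Q) = 0.00233754 × (36241/133.430) = 0.635.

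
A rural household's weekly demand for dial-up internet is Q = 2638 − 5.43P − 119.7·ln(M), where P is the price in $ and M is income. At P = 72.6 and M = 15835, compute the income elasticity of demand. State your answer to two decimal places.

-0.11

At P = 72.6, M = 15835: Q = 1086.286.
Holding P constant, ∂Q/∂M = -119.7/M = -0.0075592.
η_M = (∂Q/∂M)·(M/Q) = -0.0075592 × (15835/1086.286) = -0.11.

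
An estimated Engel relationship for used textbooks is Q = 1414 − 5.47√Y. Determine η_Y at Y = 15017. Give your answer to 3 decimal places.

-0.451

At Y = 15017: Q = 743.685.
dQ/dY = -5.47/(2√Y) = -0.0223185 at this income.
η = (dQ/dY)·(Y/Q) = -0.0223185 × (15017/743.685) = -0.451.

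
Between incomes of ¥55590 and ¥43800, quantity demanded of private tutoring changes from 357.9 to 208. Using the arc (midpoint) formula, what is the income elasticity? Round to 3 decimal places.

2.233

ΔQ = 208 − 357.9 = -149.9; midpoint Q̄ = (357.9 + 208)/2 = 282.95.
ΔI = 43800 − 55590 = -11790; midpoint Ī = (55590 + 43800)/2 = 49695.
η = (ΔQ/Q̄) ÷ (ΔI/Ī) = (-149.9/282.95) ÷ (-11790/49695) = 2.233.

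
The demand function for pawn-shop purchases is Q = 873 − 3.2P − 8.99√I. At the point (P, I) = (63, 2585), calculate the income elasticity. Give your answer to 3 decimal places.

At P = 63, I = 2585: Q = 214.322.
Holding P constant, ∂Q/∂I = -8.99/(2√I) = -0.0884096.
η_I = (∂Q/∂I)·(I/Q) = -0.0884096 × (2585/214.322) = -1.066.

-1.066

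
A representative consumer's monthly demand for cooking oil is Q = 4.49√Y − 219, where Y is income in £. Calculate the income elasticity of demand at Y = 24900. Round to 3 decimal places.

0.724

At Y = 24900: Q = 489.510.
dQ/dY = 4.49/(2√Y) = 0.0142271 at this income.
η = (dQ/dY)·(Y/Q) = 0.0142271 × (24900/489.510) = 0.724.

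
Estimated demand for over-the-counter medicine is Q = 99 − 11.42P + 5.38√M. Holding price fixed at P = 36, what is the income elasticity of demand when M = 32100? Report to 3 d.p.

At P = 36, M = 32100: Q = 651.786.
Holding P constant, ∂Q/∂M = 5.38/(2√M) = 0.0150141.
η_M = (∂Q/∂M)·(M/Q) = 0.0150141 × (32100/651.786) = 0.739.

0.739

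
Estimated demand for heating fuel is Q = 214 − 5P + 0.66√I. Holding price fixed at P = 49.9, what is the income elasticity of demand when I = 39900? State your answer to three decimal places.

0.684

At P = 49.9, I = 39900: Q = 96.335.
Holding P constant, ∂Q/∂I = 0.66/(2√I) = 0.00165207.
η_I = (∂Q/∂I)·(I/Q) = 0.00165207 × (39900/96.335) = 0.684.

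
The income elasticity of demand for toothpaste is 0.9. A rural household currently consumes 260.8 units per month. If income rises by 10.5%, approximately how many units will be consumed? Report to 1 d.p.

%ΔQ ≈ η × %ΔI = 0.9 × 10.5% = 9.45%.
New Q ≈ 260.8 × (1 + 0.0945) = 285.4.

285.4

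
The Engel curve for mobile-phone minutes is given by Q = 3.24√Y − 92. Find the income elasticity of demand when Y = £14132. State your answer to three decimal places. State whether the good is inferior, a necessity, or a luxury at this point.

0.657 (necessity)

At Y = 14132: Q = 293.165.
dQ/dY = 3.24/(2√Y) = 0.0136274 at this income.
η = (dQ/dY)·(Y/Q) = 0.0136274 × (14132/293.165) = 0.657.
Since 0 < η < 1, the good is a necessity.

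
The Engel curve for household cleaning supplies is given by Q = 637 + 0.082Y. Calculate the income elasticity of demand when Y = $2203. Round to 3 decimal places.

0.221

At Y = 2203: Q = 817.646.
dQ/dY = 0.082.
η = (dQ/dY)·(Y/Q) = 0.082 × (2203/817.646) = 0.221.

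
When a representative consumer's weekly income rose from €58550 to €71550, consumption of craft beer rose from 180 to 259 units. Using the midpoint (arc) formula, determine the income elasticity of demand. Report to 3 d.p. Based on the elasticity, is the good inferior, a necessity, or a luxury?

1.801 (luxury)

ΔQ = 259 − 180 = 79; midpoint Q̄ = (180 + 259)/2 = 219.5.
ΔI = 71550 − 58550 = 13000; midpoint Ī = (58550 + 71550)/2 = 65050.
η = (ΔQ/Q̄) ÷ (ΔI/Ī) = (79/219.5) ÷ (13000/65050) = 1.801.
η > 1 ⇒ luxury.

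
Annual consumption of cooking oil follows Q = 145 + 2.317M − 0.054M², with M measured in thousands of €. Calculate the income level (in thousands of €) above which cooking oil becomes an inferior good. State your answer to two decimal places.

dQ/dM = 2.317 − 0.108M.
The good is inferior where dQ/dM < 0. Setting dQ/dM = 0 gives M = 2.317 / 0.108 = 21.45.

21.45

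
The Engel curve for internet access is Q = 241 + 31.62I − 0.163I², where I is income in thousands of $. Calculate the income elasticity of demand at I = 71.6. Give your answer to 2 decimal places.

At I = 71.6: Q = 1669.3627.
dQ/dI = 31.62 − 0.326I = 8.27840.
η = (dQ/dI)·(I/Q) = 8.27840 × (71.6/1669.3627) = 0.36.

0.36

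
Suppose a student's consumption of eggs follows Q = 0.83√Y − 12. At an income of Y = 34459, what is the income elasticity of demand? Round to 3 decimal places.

At Y = 34459: Q = 142.074.
dQ/dY = 0.83/(2√Y) = 0.00223561 at this income.
η = (dQ/dY)·(Y/Q) = 0.00223561 × (34459/142.074) = 0.542.

0.542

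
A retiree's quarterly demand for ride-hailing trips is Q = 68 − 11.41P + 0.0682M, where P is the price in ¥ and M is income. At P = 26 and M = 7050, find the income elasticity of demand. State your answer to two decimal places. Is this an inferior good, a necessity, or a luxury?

1.91 (luxury)

At P = 26, M = 7050: Q = 252.150.
Holding P constant, ∂Q/∂M = 0.0682.
η_M = (∂Q/∂M)·(M/Q) = 0.0682 × (7050/252.150) = 1.91.
Since η > 1, this is a luxury.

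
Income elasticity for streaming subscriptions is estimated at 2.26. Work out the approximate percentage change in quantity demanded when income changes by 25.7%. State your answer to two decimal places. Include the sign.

58.08%

%ΔQ ≈ η × %ΔI = 2.26 × 25.7% = 58.08%.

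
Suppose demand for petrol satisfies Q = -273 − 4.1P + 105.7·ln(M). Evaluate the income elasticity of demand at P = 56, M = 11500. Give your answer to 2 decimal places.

At P = 56, M = 11500: Q = 485.706.
Holding P constant, ∂Q/∂M = 105.7/M = 0.0091913.
η_M = (∂Q/∂M)·(M/Q) = 0.0091913 × (11500/485.706) = 0.22.

0.22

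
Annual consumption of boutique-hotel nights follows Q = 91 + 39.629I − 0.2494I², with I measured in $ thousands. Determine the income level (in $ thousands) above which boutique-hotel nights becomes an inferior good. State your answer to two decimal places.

dQ/dI = 39.629 − 0.4988I.
The good is inferior where dQ/dI < 0. Setting dQ/dI = 0 gives I = 39.629 / 0.4988 = 79.45.

79.45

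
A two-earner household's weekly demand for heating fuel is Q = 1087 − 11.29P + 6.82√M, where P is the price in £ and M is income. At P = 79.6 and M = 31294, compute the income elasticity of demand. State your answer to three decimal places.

0.432

At P = 79.6, M = 31294: Q = 1394.782.
Holding P constant, ∂Q/∂M = 6.82/(2√M) = 0.0192763.
η_M = (∂Q/∂M)·(M/Q) = 0.0192763 × (31294/1394.782) = 0.432.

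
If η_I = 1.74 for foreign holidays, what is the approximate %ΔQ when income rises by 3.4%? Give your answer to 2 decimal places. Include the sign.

5.92%

%ΔQ ≈ η × %ΔI = 1.74 × 3.4% = 5.92%.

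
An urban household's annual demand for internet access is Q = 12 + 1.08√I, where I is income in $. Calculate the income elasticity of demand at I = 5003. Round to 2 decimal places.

0.43

At I = 5003: Q = 88.390.
dQ/dI = 1.08/(2√I) = 0.00763446 at this income.
η = (dQ/dI)·(I/Q) = 0.00763446 × (5003/88.390) = 0.43.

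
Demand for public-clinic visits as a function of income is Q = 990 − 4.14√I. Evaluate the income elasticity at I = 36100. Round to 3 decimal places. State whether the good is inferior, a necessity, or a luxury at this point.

At I = 36100: Q = 203.400.
dQ/dI = -4.14/(2√I) = -0.0108947 at this income.
η = (dQ/dI)·(I/Q) = -0.0108947 × (36100/203.400) = -1.934.
Since η < 0, the good is an inferior good.

-1.934 (inferior good)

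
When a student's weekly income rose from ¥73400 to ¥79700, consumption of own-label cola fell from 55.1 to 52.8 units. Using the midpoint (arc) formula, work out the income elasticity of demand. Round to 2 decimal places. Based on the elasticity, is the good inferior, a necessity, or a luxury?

ΔQ = 52.8 − 55.1 = -2.3; midpoint Q̄ = (55.1 + 52.8)/2 = 53.95.
ΔI = 79700 − 73400 = 6300; midpoint Ī = (73400 + 79700)/2 = 76550.
η = (ΔQ/Q̄) ÷ (ΔI/Ī) = (-2.3/53.95) ÷ (6300/76550) = -0.52.
η < 0 ⇒ inferior good.

-0.52 (inferior good)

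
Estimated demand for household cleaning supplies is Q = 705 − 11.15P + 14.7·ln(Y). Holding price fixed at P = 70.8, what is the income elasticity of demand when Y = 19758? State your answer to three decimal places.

At P = 70.8, Y = 19758: Q = 60.982.
Holding P constant, ∂Q/∂Y = 14.7/Y = 0.000744002.
η_Y = (∂Q/∂Y)·(Y/Q) = 0.000744002 × (19758/60.982) = 0.241.

0.241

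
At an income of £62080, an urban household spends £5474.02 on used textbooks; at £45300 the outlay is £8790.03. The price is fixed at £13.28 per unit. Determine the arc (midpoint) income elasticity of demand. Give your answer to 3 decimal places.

-1.488

With a constant price, Q₁ = 5474.02/13.28 = 412.200 and Q₂ = 8790.03/13.28 = 661.900 (equivalently, work directly with expenditure since P cancels).
Midpoint %ΔQ = (8790.03 − 5474.02)/7132.03 = 0.46495; midpoint %ΔI = (45300 − 62080)/53690 = -0.31253.
η = 0.46495 / -0.31253 = -1.488.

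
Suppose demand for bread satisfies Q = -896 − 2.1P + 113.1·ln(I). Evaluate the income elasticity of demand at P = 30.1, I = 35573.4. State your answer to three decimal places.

0.500

At P = 30.1, I = 35573.4: Q = 226.005.
Holding P constant, ∂Q/∂I = 113.1/I = 0.00317934.
η_I = (∂Q/∂I)·(I/Q) = 0.00317934 × (35573.4/226.005) = 0.500.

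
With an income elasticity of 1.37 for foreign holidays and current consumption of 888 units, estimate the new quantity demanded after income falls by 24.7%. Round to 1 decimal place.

587.5

%ΔQ ≈ η × %ΔI = 1.37 × (-24.7%) = -33.839%.
New Q ≈ 888 × (1 − 0.33839) = 587.5.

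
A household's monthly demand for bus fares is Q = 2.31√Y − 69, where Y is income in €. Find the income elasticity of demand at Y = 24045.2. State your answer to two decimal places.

0.62

At Y = 24045.2: Q = 289.200.
dQ/dY = 2.31/(2√Y) = 0.00744848 at this income.
η = (dQ/dY)·(Y/Q) = 0.00744848 × (24045.2/289.200) = 0.62.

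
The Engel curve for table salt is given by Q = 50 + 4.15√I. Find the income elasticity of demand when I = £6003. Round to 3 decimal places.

At I = 6003: Q = 371.538.
dQ/dI = 4.15/(2√I) = 0.0267814 at this income.
η = (dQ/dI)·(I/Q) = 0.0267814 × (6003/371.538) = 0.433.

0.433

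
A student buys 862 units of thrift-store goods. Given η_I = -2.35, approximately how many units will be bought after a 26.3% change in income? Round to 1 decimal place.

329.2

%ΔQ ≈ η × %ΔI = -2.35 × 26.3% = -61.805%.
New Q ≈ 862 × (1 − 0.61805) = 329.2.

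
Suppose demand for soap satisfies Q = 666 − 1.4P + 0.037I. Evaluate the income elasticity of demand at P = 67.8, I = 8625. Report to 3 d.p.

At P = 67.8, I = 8625: Q = 890.205.
Holding P constant, ∂Q/∂I = 0.037.
η_I = (∂Q/∂I)·(I/Q) = 0.037 × (8625/890.205) = 0.358.

0.358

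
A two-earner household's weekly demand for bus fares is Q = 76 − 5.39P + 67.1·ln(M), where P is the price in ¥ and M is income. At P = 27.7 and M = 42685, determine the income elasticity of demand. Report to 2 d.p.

At P = 27.7, M = 42685: Q = 642.091.
Holding P constant, ∂Q/∂M = 67.1/M = 0.00157198.
η_M = (∂Q/∂M)·(M/Q) = 0.00157198 × (42685/642.091) = 0.10.

0.10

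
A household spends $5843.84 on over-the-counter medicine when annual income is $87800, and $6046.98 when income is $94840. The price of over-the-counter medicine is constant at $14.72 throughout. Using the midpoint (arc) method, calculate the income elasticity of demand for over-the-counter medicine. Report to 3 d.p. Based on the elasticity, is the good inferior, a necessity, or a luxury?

With a constant price, Q₁ = 5843.84/14.72 = 397.000 and Q₂ = 6046.98/14.72 = 410.800 (equivalently, work directly with expenditure since P cancels).
Midpoint %ΔQ = (6046.98 − 5843.84)/5945.41 = 0.03417; midpoint %ΔI = (94840 − 87800)/91320 = 0.07709.
η = 0.03417 / 0.07709 = 0.443.
0 < η < 1 ⇒ necessity.

0.443 (necessity)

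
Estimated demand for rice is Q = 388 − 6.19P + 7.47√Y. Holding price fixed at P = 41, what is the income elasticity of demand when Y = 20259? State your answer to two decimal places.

At P = 41, Y = 20259: Q = 1197.446.
Holding P constant, ∂Q/∂Y = 7.47/(2√Y) = 0.0262411.
η_Y = (∂Q/∂Y)·(Y/Q) = 0.0262411 × (20259/1197.446) = 0.44.

0.44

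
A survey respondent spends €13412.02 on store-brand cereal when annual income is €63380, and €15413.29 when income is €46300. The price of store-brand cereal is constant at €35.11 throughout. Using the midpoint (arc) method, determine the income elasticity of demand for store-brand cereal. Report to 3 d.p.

-0.446

With a constant price, Q₁ = 13412.02/35.11 = 382.000 and Q₂ = 15413.29/35.11 = 439.000 (equivalently, work directly with expenditure since P cancels).
Midpoint %ΔQ = (15413.29 − 13412.02)/14412.66 = 0.13886; midpoint %ΔI = (46300 − 63380)/54840 = -0.31145.
η = 0.13886 / -0.31145 = -0.446.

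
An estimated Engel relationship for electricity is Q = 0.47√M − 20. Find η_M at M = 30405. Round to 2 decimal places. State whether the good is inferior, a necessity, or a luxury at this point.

At M = 30405: Q = 61.954.
dQ/dM = 0.47/(2√M) = 0.00134771 at this income.
η = (dQ/dM)·(M/Q) = 0.00134771 × (30405/61.954) = 0.66.
Since 0 < η < 1, the good is a necessity.

0.66 (necessity)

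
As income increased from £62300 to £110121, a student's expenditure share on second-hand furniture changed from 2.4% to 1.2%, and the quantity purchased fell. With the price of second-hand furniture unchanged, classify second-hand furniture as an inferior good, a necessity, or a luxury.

Quantity demanded falls as income rises, so η < 0.

inferior good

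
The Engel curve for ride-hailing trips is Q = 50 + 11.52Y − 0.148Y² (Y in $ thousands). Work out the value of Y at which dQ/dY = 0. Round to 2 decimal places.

dQ/dY = 11.52 − 0.296Y.
The good is inferior where dQ/dY < 0. Setting dQ/dY = 0 gives Y = 11.52 / 0.296 = 38.92.

38.92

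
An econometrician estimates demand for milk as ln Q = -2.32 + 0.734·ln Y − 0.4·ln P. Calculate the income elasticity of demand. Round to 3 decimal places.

In a log-linear demand, the coefficient on ln Y is the income elasticity.
So η = 0.734.

0.734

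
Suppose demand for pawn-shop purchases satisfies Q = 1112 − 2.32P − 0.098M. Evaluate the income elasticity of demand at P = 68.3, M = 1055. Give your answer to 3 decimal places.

At P = 68.3, M = 1055: Q = 850.154.
Holding P constant, ∂Q/∂M = −0.098.
η_M = (∂Q/∂M)·(M/Q) = -0.098 × (1055/850.154) = -0.122.

-0.122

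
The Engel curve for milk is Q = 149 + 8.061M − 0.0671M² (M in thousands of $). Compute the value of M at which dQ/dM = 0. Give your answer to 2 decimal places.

60.07

dQ/dM = 8.061 − 0.1342M.
The good is inferior where dQ/dM < 0. Setting dQ/dM = 0 gives M = 8.061 / 0.1342 = 60.07.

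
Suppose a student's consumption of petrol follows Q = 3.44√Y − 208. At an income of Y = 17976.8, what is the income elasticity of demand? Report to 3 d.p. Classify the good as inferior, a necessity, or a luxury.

0.911 (necessity)

At Y = 17976.8: Q = 253.227.
dQ/dY = 3.44/(2√Y) = 0.0128284 at this income.
η = (dQ/dY)·(Y/Q) = 0.0128284 × (17976.8/253.227) = 0.911.
Since 0 < η < 1, the good is a necessity.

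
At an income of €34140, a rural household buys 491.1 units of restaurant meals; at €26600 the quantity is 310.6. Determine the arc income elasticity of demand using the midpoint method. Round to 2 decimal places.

ΔQ = 310.6 − 491.1 = -180.5; midpoint Q̄ = (491.1 + 310.6)/2 = 400.85.
ΔI = 26600 − 34140 = -7540; midpoint Ī = (34140 + 26600)/2 = 30370.
η = (ΔQ/Q̄) ÷ (ΔI/Ī) = (-180.5/400.85) ÷ (-7540/30370) = 1.81.

1.81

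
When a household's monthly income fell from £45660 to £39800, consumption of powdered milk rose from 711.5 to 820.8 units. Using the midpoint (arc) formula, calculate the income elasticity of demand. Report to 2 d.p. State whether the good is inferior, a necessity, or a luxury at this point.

-1.04 (inferior good)

ΔQ = 820.8 − 711.5 = 109.3; midpoint Q̄ = (711.5 + 820.8)/2 = 766.15.
ΔI = 39800 − 45660 = -5860; midpoint Ī = (45660 + 39800)/2 = 42730.
η = (ΔQ/Q̄) ÷ (ΔI/Ī) = (109.3/766.15) ÷ (-5860/42730) = -1.04.
η < 0 ⇒ inferior good.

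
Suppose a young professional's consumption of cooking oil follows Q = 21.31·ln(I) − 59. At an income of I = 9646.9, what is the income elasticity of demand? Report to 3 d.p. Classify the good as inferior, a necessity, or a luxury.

At I = 9646.9: Q = 136.506.
dQ/dI = 21.31/I = 0.002209 at this income.
η = (dQ/dI)·(I/Q) = 0.002209 × (9646.9/136.506) = 0.156.
Since 0 < η < 1, the good is a necessity.

0.156 (necessity)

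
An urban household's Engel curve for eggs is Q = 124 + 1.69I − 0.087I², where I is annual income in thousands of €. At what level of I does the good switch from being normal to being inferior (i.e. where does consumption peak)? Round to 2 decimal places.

9.71

dQ/dI = 1.69 − 0.174I.
The good is inferior where dQ/dI < 0. Setting dQ/dI = 0 gives I = 1.69 / 0.174 = 9.71.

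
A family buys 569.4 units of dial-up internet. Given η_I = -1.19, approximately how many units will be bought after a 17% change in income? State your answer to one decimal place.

454.2

%ΔQ ≈ η × %ΔI = -1.19 × 17% = -20.23%.
New Q ≈ 569.4 × (1 − 0.2023) = 454.2.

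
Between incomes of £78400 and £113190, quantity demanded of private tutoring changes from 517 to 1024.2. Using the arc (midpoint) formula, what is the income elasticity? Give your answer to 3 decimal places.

1.812

ΔQ = 1024.2 − 517 = 507.2; midpoint Q̄ = (517 + 1024.2)/2 = 770.6.
ΔI = 113190 − 78400 = 34790; midpoint Ī = (78400 + 113190)/2 = 95795.
η = (ΔQ/Q̄) ÷ (ΔI/Ī) = (507.2/770.6) ÷ (34790/95795) = 1.812.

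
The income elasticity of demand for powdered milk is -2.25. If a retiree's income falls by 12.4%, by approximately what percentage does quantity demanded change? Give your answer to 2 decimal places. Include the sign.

27.90%

%ΔQ ≈ η × %ΔI = -2.25 × (-12.4%) = 27.90%.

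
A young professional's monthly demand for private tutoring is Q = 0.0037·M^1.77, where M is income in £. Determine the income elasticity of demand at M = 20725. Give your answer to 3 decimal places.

1.770

For Q = A·M^β the income elasticity is constant and equal to β.
Here β = 1.77, so η = 1.770.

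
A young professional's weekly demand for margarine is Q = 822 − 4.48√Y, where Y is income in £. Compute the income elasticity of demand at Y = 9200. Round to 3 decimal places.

-0.548

At Y = 9200: Q = 392.293.
dQ/dY = -4.48/(2√Y) = -0.0233536 at this income.
η = (dQ/dY)·(Y/Q) = -0.0233536 × (9200/392.293) = -0.548.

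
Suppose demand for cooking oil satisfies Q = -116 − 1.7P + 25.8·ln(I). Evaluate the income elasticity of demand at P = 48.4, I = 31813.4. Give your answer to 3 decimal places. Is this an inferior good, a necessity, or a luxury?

At P = 48.4, I = 31813.4: Q = 69.205.
Holding P constant, ∂Q/∂I = 25.8/I = 0.000810979.
η_I = (∂Q/∂I)·(I/Q) = 0.000810979 × (31813.4/69.205) = 0.373.
Since 0 < η < 1, this is a necessity.

0.373 (necessity)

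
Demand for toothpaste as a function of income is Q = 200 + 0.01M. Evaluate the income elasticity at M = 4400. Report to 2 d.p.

At M = 4400: Q = 244.000.
dQ/dM = 0.01.
η = (dQ/dM)·(M/Q) = 0.01 × (4400/244.000) = 0.18.

0.18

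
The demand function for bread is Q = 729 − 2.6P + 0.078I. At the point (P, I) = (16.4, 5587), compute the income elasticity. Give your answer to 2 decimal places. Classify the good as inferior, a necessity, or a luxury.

0.39 (necessity)

At P = 16.4, I = 5587: Q = 1122.146.
Holding P constant, ∂Q/∂I = 0.078.
η_I = (∂Q/∂I)·(I/Q) = 0.078 × (5587/1122.146) = 0.39.
Since 0 < η < 1, this is a necessity.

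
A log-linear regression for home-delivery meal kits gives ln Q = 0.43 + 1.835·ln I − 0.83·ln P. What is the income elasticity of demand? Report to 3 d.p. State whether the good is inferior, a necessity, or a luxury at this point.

1.835 (luxury)

In a log-linear demand, the coefficient on ln I is the income elasticity.
So η = 1.835.
η > 1 ⇒ luxury.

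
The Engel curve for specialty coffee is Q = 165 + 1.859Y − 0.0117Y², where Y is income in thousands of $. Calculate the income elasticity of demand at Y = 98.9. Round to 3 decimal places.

-0.192

At Y = 98.9: Q = 234.4149.
dQ/dY = 1.859 − 0.0234Y = -0.45526.
η = (dQ/dY)·(Y/Q) = -0.45526 × (98.9/234.4149) = -0.192.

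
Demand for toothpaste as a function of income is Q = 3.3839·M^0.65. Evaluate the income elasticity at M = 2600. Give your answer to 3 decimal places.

For Q = A·M^β the income elasticity is constant and equal to β.
Here β = 0.65, so η = 0.650.

0.650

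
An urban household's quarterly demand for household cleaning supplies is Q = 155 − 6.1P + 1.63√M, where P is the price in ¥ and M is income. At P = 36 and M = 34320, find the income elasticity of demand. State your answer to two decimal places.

0.64

At P = 36, M = 34320: Q = 237.368.
Holding P constant, ∂Q/∂M = 1.63/(2√M) = 0.0043993.
η_M = (∂Q/∂M)·(M/Q) = 0.0043993 × (34320/237.368) = 0.64.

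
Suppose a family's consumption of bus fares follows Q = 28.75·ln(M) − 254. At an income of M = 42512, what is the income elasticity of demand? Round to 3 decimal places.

At M = 42512: Q = 52.404.
dQ/dM = 28.75/M = 0.00067628 at this income.
η = (dQ/dM)·(M/Q) = 0.00067628 × (42512/52.404) = 0.549.

0.549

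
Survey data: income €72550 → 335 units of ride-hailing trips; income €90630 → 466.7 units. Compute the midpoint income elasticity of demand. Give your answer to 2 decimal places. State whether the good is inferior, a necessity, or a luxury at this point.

ΔQ = 466.7 − 335 = 131.7; midpoint Q̄ = (335 + 466.7)/2 = 400.85.
ΔI = 90630 − 72550 = 18080; midpoint Ī = (72550 + 90630)/2 = 81590.
η = (ΔQ/Q̄) ÷ (ΔI/Ī) = (131.7/400.85) ÷ (18080/81590) = 1.48.
η > 1 ⇒ luxury.

1.48 (luxury)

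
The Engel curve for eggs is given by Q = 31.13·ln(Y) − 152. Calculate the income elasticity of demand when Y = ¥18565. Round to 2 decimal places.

At Y = 18565: Q = 153.978.
dQ/dY = 31.13/Y = 0.00167681 at this income.
η = (dQ/dY)·(Y/Q) = 0.00167681 × (18565/153.978) = 0.20.

0.20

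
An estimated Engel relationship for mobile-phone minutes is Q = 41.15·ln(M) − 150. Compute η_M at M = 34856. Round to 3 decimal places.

At M = 34856: Q = 280.387.
dQ/dM = 41.15/M = 0.00118057 at this income.
η = (dQ/dM)·(M/Q) = 0.00118057 × (34856/280.387) = 0.147.

0.147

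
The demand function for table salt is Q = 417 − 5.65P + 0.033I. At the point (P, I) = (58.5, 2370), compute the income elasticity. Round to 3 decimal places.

At P = 58.5, I = 2370: Q = 164.685.
Holding P constant, ∂Q/∂I = 0.033.
η_I = (∂Q/∂I)·(I/Q) = 0.033 × (2370/164.685) = 0.475.

0.475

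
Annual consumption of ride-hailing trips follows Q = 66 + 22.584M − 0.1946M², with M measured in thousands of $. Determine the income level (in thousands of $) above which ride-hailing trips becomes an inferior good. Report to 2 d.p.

dQ/dM = 22.584 − 0.3892M.
The good is inferior where dQ/dM < 0. Setting dQ/dM = 0 gives M = 22.584 / 0.3892 = 58.03.

58.03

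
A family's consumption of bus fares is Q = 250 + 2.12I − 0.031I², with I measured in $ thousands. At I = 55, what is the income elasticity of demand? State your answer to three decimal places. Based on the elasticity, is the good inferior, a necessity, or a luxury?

-0.260 (inferior good)

At I = 55: Q = 272.8250.
dQ/dI = 2.12 − 0.062I = -1.29000.
η = (dQ/dI)·(I/Q) = -1.29000 × (55/272.8250) = -0.260.
η < 0 ⇒ inferior good.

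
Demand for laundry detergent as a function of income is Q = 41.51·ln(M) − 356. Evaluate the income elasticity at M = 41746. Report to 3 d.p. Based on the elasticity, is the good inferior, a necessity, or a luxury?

At M = 41746: Q = 85.640.
dQ/dM = 41.51/M = 0.000994347 at this income.
η = (dQ/dM)·(M/Q) = 0.000994347 × (41746/85.640) = 0.485.
Since 0 < η < 1, the good is a necessity.

0.485 (necessity)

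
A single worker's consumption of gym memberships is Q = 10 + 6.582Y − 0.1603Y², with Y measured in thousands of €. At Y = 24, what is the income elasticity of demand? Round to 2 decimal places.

-0.35

At Y = 24: Q = 75.6352.
dQ/dY = 6.582 − 0.3206Y = -1.11240.
η = (dQ/dY)·(Y/Q) = -1.11240 × (24/75.6352) = -0.35.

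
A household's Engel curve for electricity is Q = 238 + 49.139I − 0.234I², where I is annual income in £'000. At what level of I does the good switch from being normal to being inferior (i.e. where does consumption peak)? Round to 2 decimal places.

105.00

dQ/dI = 49.139 − 0.468I.
The good is inferior where dQ/dI < 0. Setting dQ/dI = 0 gives I = 49.139 / 0.468 = 105.00.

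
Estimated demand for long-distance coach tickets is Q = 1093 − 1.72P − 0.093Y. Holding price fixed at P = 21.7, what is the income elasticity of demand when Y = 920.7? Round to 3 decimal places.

-0.088

At P = 21.7, Y = 920.7: Q = 970.051.
Holding P constant, ∂Q/∂Y = −0.093.
η_Y = (∂Q/∂Y)·(Y/Q) = -0.093 × (920.7/970.051) = -0.088.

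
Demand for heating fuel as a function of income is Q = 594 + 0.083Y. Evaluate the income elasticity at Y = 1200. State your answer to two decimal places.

0.14

At Y = 1200: Q = 693.600.
dQ/dY = 0.083.
η = (dQ/dY)·(Y/Q) = 0.083 × (1200/693.600) = 0.14.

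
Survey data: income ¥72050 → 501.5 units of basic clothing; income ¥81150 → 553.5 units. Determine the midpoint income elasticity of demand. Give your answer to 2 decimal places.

ΔQ = 553.5 − 501.5 = 52; midpoint Q̄ = (501.5 + 553.5)/2 = 527.5.
ΔI = 81150 − 72050 = 9100; midpoint Ī = (72050 + 81150)/2 = 76600.
η = (ΔQ/Q̄) ÷ (ΔI/Ī) = (52/527.5) ÷ (9100/76600) = 0.83.

0.83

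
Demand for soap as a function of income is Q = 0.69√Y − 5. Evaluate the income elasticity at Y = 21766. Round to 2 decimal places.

0.53

At Y = 21766: Q = 96.798.
dQ/dY = 0.69/(2√Y) = 0.00233846 at this income.
η = (dQ/dY)·(Y/Q) = 0.00233846 × (21766/96.798) = 0.53.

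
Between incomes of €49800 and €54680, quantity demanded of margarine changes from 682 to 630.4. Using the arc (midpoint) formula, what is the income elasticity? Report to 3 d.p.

ΔQ = 630.4 − 682 = -51.6; midpoint Q̄ = (682 + 630.4)/2 = 656.2.
ΔI = 54680 − 49800 = 4880; midpoint Ī = (49800 + 54680)/2 = 52240.
η = (ΔQ/Q̄) ÷ (ΔI/Ī) = (-51.6/656.2) ÷ (4880/52240) = -0.842.

-0.842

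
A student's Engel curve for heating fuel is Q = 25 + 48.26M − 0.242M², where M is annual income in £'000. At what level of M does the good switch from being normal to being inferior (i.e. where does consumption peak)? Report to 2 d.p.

dQ/dM = 48.26 − 0.484M.
The good is inferior where dQ/dM < 0. Setting dQ/dM = 0 gives M = 48.26 / 0.484 = 99.71.

99.71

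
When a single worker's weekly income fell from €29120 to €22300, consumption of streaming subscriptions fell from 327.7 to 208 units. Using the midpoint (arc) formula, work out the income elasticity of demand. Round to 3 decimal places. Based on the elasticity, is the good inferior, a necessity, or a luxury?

1.685 (luxury)

ΔQ = 208 − 327.7 = -119.7; midpoint Q̄ = (327.7 + 208)/2 = 267.85.
ΔI = 22300 − 29120 = -6820; midpoint Ī = (29120 + 22300)/2 = 25710.
η = (ΔQ/Q̄) ÷ (ΔI/Ī) = (-119.7/267.85) ÷ (-6820/25710) = 1.685.
η > 1 ⇒ luxury.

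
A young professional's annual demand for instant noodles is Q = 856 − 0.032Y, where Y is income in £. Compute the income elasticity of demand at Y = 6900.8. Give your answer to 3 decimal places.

At Y = 6900.8: Q = 635.174.
dQ/dY = −0.032.
η = (dQ/dY)·(Y/Q) = -0.032 × (6900.8/635.174) = -0.348.

-0.348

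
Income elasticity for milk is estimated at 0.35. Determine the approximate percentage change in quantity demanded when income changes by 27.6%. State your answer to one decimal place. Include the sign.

%ΔQ ≈ η × %ΔI = 0.35 × 27.6% = 9.7%.

9.7%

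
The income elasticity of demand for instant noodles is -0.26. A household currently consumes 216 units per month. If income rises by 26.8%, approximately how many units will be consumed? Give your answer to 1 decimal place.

200.9

%ΔQ ≈ η × %ΔI = -0.26 × 26.8% = -6.968%.
New Q ≈ 216 × (1 − 0.06968) = 200.9.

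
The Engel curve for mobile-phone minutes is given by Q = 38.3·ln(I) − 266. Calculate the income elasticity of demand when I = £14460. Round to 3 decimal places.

At I = 14460: Q = 100.881.
dQ/dI = 38.3/I = 0.00264869 at this income.
η = (dQ/dI)·(I/Q) = 0.00264869 × (14460/100.881) = 0.380.

0.380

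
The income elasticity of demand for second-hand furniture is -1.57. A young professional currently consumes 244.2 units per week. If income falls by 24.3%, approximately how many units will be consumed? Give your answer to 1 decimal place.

337.4

%ΔQ ≈ η × %ΔI = -1.57 × (-24.3%) = 38.151%.
New Q ≈ 244.2 × (1 + 0.38151) = 337.4.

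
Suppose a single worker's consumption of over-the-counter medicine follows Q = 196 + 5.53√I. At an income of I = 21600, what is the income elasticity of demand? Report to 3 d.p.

0.403

At I = 21600: Q = 1008.741.
dQ/dI = 5.53/(2√I) = 0.0188134 at this income.
η = (dQ/dI)·(I/Q) = 0.0188134 × (21600/1008.741) = 0.403.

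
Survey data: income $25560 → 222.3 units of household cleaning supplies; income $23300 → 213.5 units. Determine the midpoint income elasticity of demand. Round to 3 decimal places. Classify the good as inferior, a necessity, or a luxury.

0.437 (necessity)

ΔQ = 213.5 − 222.3 = -8.8; midpoint Q̄ = (222.3 + 213.5)/2 = 217.9.
ΔI = 23300 − 25560 = -2260; midpoint Ī = (25560 + 23300)/2 = 24430.
η = (ΔQ/Q̄) ÷ (ΔI/Ī) = (-8.8/217.9) ÷ (-2260/24430) = 0.437.
0 < η < 1 ⇒ necessity.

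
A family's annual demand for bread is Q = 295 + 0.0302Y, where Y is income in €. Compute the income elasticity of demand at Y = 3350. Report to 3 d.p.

At Y = 3350: Q = 396.170.
dQ/dY = 0.0302.
η = (dQ/dY)·(Y/Q) = 0.0302 × (3350/396.170) = 0.255.

0.255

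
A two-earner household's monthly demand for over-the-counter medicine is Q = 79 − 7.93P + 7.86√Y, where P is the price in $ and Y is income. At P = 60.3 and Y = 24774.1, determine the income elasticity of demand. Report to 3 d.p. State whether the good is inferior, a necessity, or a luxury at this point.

At P = 60.3, Y = 24774.1: Q = 837.969.
Holding P constant, ∂Q/∂Y = 7.86/(2√Y) = 0.0249686.
η_Y = (∂Q/∂Y)·(Y/Q) = 0.0249686 × (24774.1/837.969) = 0.738.
Since 0 < η < 1, this is a necessity.

0.738 (necessity)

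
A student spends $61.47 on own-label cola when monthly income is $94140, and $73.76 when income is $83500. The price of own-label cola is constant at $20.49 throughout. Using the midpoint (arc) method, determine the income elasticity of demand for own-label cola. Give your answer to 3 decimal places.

-1.517

With a constant price, Q₁ = 61.47/20.49 = 3.000 and Q₂ = 73.76/20.49 = 3.600 (equivalently, work directly with expenditure since P cancels).
Midpoint %ΔQ = (73.76 − 61.47)/67.62 = 0.18176; midpoint %ΔI = (83500 − 94140)/88820 = -0.11979.
η = 0.18176 / -0.11979 = -1.517.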